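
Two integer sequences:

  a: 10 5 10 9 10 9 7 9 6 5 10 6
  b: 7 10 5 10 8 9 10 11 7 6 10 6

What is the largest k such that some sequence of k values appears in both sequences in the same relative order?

9

Let dp[i][j] be the LCS length of the first i values of a and the first j values of b. dp[i][j] = dp[i-1][j-1]+1 when the i-th and j-th values match, else max(dp[i-1][j], dp[i][j-1]).
    ·  7 10  5 10  8  9 10 11  7  6 10  6
 ·  0  0  0  0  0  0  0  0  0  0  0  0  0
10  0  0  1  1  1  1  1  1  1  1  1  1  1
 5  0  0  1  2  2  2  2  2  2  2  2  2  2
10  0  0  1  2  3  3  3  3  3  3  3  3  3
 9  0  0  1  2  3  3  4  4  4  4  4  4  4
10  0  0  1  2  3  3  4  5  5  5  5  5  5
 9  0  0  1  2  3  3  4  5  5  5  5  5  5
 7  0  1  1  2  3  3  4  5  5  6  6  6  6
 9  0  1  1  2  3  3  4  5  5  6  6  6  6
 6  0  1  1  2  3  3  4  5  5  6  7  7  7
 5  0  1  1  2  3  3  4  5  5  6  7  7  7
10  0  1  2  2  3  3  4  5  5  6  7  8  8
 6  0  1  2  2  3  3  4  5  5  6  7  8  9
dp[12][12] = 9. One LCS (by backtracking along matches): 10, 5, 10, 9, 10, 7, 6, 10, 6.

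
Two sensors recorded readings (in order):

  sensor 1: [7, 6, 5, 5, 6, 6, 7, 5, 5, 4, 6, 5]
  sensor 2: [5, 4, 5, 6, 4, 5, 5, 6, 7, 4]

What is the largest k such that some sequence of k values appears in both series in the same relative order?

6

Match 6 (sensor 1 #2, sensor 2 #4); then 5 (sensor 1 #3, sensor 2 #6); then 5 (sensor 1 #4, sensor 2 #7); then 6 (sensor 1 #6, sensor 2 #8); then 7 (sensor 1 #7, sensor 2 #9); then 4 (sensor 1 #10, sensor 2 #10) — 6 values in the same relative order in both. dp[12][10] = 6 confirms this is the maximum.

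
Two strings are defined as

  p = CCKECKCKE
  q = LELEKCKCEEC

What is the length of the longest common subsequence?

5

Let dp[i][j] be the LCS length of the first i characters of p and the first j characters of q. dp[i][j] = dp[i-1][j-1]+1 when the i-th and j-th characters match, else max(dp[i-1][j], dp[i][j-1]).
    ·  L  E  L  E  K  C  K  C  E  E  C
 ·  0  0  0  0  0  0  0  0  0  0  0  0
 C  0  0  0  0  0  0  1  1  1  1  1  1
 C  0  0  0  0  0  0  1  1  2  2  2  2
 K  0  0  0  0  0  1  1  2  2  2  2  2
 E  0  0  1  1  1  1  1  2  2  3  3  3
 C  0  0  1  1  1  1  2  2  3  3  3  4
 K  0  0  1  1  1  2  2  3  3  3  3  4
 C  0  0  1  1  1  2  3  3  4  4  4  4
 K  0  0  1  1  1  2  3  4  4  4  4  4
 E  0  0  1  1  2  2  3  4  4  5  5  5
dp[9][11] = 5. One LCS (by backtracking along matches): KCKCE.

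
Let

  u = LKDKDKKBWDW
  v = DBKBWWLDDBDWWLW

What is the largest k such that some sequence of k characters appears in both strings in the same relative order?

One common subsequence of length 6: L at u[1]=v[7] → D at u[3]=v[8] → D at u[5]=v[9] → B at u[8]=v[10] → W at u[9]=v[13] → W at u[11]=v[15]. The LCS DP gives dp[11][15] = 6, so this is optimal.

6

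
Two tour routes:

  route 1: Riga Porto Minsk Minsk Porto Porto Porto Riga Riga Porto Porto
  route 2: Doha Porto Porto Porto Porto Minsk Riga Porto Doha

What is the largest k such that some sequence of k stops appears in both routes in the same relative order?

Match Porto at route 1[2]=route 2[2] → Porto at route 1[5]=route 2[3] → Porto at route 1[6]=route 2[4] → Porto at route 1[7]=route 2[5] → Riga at route 1[9]=route 2[7] → Porto at route 1[10]=route 2[8] — 6 stops in the same relative order in both, and the DP table's final entry dp[11][9] is also 6, so no common subsequence is longer.

6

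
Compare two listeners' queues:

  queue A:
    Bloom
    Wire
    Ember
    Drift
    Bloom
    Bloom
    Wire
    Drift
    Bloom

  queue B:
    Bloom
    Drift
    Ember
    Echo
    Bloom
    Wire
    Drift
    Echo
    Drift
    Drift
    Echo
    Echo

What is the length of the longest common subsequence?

5

Match Bloom (queue A #1, queue B #1); then Ember (queue A #3, queue B #3); then Bloom (queue A #6, queue B #5); then Wire (queue A #7, queue B #6); then Drift (queue A #8, queue B #10) — 5 songs in the same relative order in both. Since dp[9][12] = 5, nothing longer is possible.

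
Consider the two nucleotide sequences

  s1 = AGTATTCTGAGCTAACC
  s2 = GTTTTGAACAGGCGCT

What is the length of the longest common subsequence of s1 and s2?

Taking G [2,1] → T [3,2] → T [5,3] → T [6,4] → T [8,5] → G [9,6] → A [10,8] → C [12,9] → A [14,10] → C [16,13] → C [17,15] gives a common subsequence of length 11, and the DP table's final entry dp[17][16] is also 11, so no common subsequence is longer.

11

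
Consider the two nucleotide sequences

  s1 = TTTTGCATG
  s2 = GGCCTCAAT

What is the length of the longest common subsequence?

Let dp[i][j] be the LCS length of the first i bases of s1 and the first j bases of s2. dp[i][j] = dp[i-1][j-1]+1 when the i-th and j-th bases match, else max(dp[i-1][j], dp[i][j-1]).
    ·  G  G  C  C  T  C  A  A  T
 ·  0  0  0  0  0  0  0  0  0  0
 T  0  0  0  0  0  1  1  1  1  1
 T  0  0  0  0  0  1  1  1  1  2
 T  0  0  0  0  0  1  1  1  1  2
 T  0  0  0  0  0  1  1  1  1  2
 G  0  1  1  1  1  1  1  1  1  2
 C  0  1  1  2  2  2  2  2  2  2
 A  0  1  1  2  2  2  2  3  3  3
 T  0  1  1  2  2  3  3  3  3  4
 G  0  1  2  2  2  3  3  3  3  4
dp[9][9] = 4. One LCS (by backtracking along matches): TCAT.

4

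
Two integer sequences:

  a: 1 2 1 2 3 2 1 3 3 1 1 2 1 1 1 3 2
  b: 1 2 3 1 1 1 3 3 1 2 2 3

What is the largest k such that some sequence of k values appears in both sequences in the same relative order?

9

Match 1 [1,1]; then 2 [2,2]; then 1 [3,5]; then 1 [7,6]; then 3 [8,7]; then 3 [9,8]; then 1 [10,9]; then 2 [12,11]; then 3 [16,12] — 9 values in the same relative order in both. Since dp[17][12] = 9, nothing longer is possible.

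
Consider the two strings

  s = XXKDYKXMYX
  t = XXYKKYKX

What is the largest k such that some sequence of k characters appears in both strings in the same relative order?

One common subsequence of length 6: X [1,1], X [2,2], K [3,5], Y [5,6], K [6,7], X [10,8]. The LCS DP gives dp[10][8] = 6, so this is optimal.

6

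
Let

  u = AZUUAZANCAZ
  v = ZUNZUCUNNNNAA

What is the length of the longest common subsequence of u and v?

5

Pick Z [2,4], U [3,5], U [4,7], A [7,12], A [10,13]; all 5 characters appear in both, in order. dp[11][13] = 5 confirms this is the maximum.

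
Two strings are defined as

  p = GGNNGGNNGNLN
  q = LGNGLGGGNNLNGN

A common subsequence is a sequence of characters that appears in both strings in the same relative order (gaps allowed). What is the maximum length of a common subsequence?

Taking G [1,4] → G [2,6] → G [5,7] → G [6,8] → N [7,10] → N [8,12] → G [9,13] → N [12,14] gives a common subsequence of length 8. The LCS DP gives dp[12][14] = 8, so this is optimal.

8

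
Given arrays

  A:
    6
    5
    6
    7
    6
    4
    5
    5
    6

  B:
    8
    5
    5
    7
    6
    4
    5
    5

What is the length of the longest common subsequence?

Taking 5 (A #2, B #3), then 7 (A #4, B #4), then 6 (A #5, B #5), then 4 (A #6, B #6), then 5 (A #7, B #7), then 5 (A #8, B #8) gives a common subsequence of length 6, and the DP table's final entry dp[9][8] is also 6, so no common subsequence is longer.

6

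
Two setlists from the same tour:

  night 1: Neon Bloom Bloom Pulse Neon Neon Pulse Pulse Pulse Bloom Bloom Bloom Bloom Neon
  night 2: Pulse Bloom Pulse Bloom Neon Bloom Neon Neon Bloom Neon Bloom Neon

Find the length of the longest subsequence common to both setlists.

Pick Neon (night 1 #1, night 2 #5); then Bloom (night 1 #3, night 2 #6); then Neon (night 1 #5, night 2 #7); then Neon (night 1 #6, night 2 #8); then Bloom (night 1 #10, night 2 #9); then Bloom (night 1 #13, night 2 #11); then Neon (night 1 #14, night 2 #12); all 7 songs appear in both, in order, and the DP table's final entry dp[14][12] is also 7, so no common subsequence is longer.

7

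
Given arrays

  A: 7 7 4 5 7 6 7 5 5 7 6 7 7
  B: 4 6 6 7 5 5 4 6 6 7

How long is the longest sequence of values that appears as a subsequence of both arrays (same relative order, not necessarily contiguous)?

7

Match 4 (A #3, B #1), then 6 (A #6, B #3), then 7 (A #7, B #4), then 5 (A #8, B #5), then 5 (A #9, B #6), then 6 (A #11, B #9), then 7 (A #13, B #10) — 7 values in the same relative order in both. Since dp[13][10] = 7, nothing longer is possible.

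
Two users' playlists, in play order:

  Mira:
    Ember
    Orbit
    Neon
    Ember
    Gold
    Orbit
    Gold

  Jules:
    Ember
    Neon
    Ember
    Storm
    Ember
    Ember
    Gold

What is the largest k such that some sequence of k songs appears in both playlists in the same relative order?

4

Taking Ember (Mira #1, Jules #1), then Neon (Mira #3, Jules #2), then Ember (Mira #4, Jules #6), then Gold (Mira #7, Jules #7) gives a common subsequence of length 4. The LCS DP gives dp[7][7] = 4, so this is optimal.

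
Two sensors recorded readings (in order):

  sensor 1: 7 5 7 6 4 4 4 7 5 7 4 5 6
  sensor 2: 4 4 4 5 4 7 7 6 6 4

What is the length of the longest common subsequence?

6

Taking 4 [5,2], then 4 [6,3], then 4 [7,5], then 7 [8,6], then 7 [10,7], then 4 [11,10] gives a common subsequence of length 6, and the DP table's final entry dp[13][10] is also 6, so no common subsequence is longer.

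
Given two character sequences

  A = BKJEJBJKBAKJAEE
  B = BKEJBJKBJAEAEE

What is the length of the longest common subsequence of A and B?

One common subsequence of length 12: B (A #1, B #1), K (A #2, B #2), E (A #4, B #3), J (A #5, B #4), B (A #6, B #5), J (A #7, B #6), K (A #8, B #7), B (A #9, B #8), A (A #10, B #10), A (A #13, B #12), E (A #14, B #13), E (A #15, B #14), and the DP table's final entry dp[15][14] is also 12, so no common subsequence is longer.

12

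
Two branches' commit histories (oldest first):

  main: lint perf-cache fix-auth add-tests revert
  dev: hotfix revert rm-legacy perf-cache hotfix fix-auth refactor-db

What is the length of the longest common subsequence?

One common subsequence of length 2: perf-cache at main[2]=dev[4]; then fix-auth at main[3]=dev[6]. Since dp[5][7] = 2, nothing longer is possible.

2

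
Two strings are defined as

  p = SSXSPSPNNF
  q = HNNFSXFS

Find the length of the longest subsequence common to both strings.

Pick S [2,5] → X [3,6] → S [6,8]; all 3 characters appear in both, in order. dp[10][8] = 3 confirms this is the maximum.

3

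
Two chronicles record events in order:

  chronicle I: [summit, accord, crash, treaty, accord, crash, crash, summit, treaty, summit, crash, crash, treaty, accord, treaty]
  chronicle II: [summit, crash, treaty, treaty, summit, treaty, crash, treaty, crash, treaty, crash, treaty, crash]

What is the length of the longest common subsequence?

9

Match summit (chronicle I #1, chronicle II #1) → crash (chronicle I #3, chronicle II #2) → treaty (chronicle I #4, chronicle II #4) → summit (chronicle I #8, chronicle II #5) → treaty (chronicle I #9, chronicle II #6) → crash (chronicle I #11, chronicle II #7) → crash (chronicle I #12, chronicle II #9) → treaty (chronicle I #13, chronicle II #10) → treaty (chronicle I #15, chronicle II #12) — 9 events in the same relative order in both. Since dp[15][13] = 9, nothing longer is possible.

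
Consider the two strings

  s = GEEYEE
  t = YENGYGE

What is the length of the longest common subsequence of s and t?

3

Taking G at s[1]=t[4]; then Y at s[4]=t[5]; then E at s[6]=t[7] gives a common subsequence of length 3. dp[6][7] = 3 confirms this is the maximum.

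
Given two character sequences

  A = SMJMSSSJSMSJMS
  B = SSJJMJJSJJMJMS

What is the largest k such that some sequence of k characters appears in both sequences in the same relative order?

9

One common subsequence of length 9: S [1,2]; then M [2,5]; then J [3,7]; then S [5,8]; then J [8,10]; then M [10,11]; then J [12,12]; then M [13,13]; then S [14,14]. dp[14][14] = 9 confirms this is the maximum.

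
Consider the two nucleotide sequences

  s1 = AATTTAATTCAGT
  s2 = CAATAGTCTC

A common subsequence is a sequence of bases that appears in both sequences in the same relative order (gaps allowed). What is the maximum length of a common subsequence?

7

Taking A at s1[1]=s2[2], then A at s1[2]=s2[3], then T at s1[5]=s2[4], then A at s1[6]=s2[5], then T at s1[8]=s2[7], then T at s1[9]=s2[9], then C at s1[10]=s2[10] gives a common subsequence of length 7, and the DP table's final entry dp[13][10] is also 7, so no common subsequence is longer.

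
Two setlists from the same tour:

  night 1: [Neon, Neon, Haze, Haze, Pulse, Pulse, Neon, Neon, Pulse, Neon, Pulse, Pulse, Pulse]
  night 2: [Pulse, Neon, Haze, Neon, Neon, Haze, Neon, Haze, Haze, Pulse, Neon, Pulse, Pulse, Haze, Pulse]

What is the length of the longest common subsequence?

Pick Neon at night 1[1]=night 2[5]; then Neon at night 1[2]=night 2[7]; then Haze at night 1[3]=night 2[8]; then Haze at night 1[4]=night 2[9]; then Pulse at night 1[6]=night 2[10]; then Neon at night 1[8]=night 2[11]; then Pulse at night 1[9]=night 2[12]; then Pulse at night 1[11]=night 2[13]; then Pulse at night 1[13]=night 2[15]; all 9 songs appear in both, in order, and the DP table's final entry dp[13][15] is also 9, so no common subsequence is longer.

9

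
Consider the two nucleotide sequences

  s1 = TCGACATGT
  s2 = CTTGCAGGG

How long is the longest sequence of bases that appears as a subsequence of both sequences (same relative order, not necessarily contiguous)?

5

Let dp[i][j] be the LCS length of the first i bases of s1 and the first j bases of s2. dp[i][j] = dp[i-1][j-1]+1 when the i-th and j-th bases match, else max(dp[i-1][j], dp[i][j-1]).
    ·  C  T  T  G  C  A  G  G  G
 ·  0  0  0  0  0  0  0  0  0  0
 T  0  0  1  1  1  1  1  1  1  1
 C  0  1  1  1  1  2  2  2  2  2
 G  0  1  1  1  2  2  2  3  3  3
 A  0  1  1  1  2  2  3  3  3  3
 C  0  1  1  1  2  3  3  3  3  3
 A  0  1  1  1  2  3  4  4  4  4
 T  0  1  2  2  2  3  4  4  4  4
 G  0  1  2  2  3  3  4  5  5  5
 T  0  1  2  3  3  3  4  5  5  5
dp[9][9] = 5. One LCS (by backtracking along matches): TGCAG.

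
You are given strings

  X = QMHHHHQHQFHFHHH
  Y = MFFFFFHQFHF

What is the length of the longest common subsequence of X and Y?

6

One common subsequence of length 6: M (X #2, Y #1), H (X #8, Y #7), Q (X #9, Y #8), F (X #10, Y #9), H (X #11, Y #10), F (X #12, Y #11). The LCS DP gives dp[15][11] = 6, so this is optimal.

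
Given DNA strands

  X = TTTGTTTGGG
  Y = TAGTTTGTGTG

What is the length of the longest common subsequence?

8

Let dp[i][j] be the LCS length of the first i bases of X and the first j bases of Y. dp[i][j] = dp[i-1][j-1]+1 when the i-th and j-th bases match, else max(dp[i-1][j], dp[i][j-1]).
    ·  T  A  G  T  T  T  G  T  G  T  G
 ·  0  0  0  0  0  0  0  0  0  0  0  0
 T  0  1  1  1  1  1  1  1  1  1  1  1
 T  0  1  1  1  2  2  2  2  2  2  2  2
 T  0  1  1  1  2  3  3  3  3  3  3  3
 G  0  1  1  2  2  3  3  4  4  4  4  4
 T  0  1  1  2  3  3  4  4  5  5  5  5
 T  0  1  1  2  3  4  4  4  5  5  6  6
 T  0  1  1  2  3  4  5  5  5  5  6  6
 G  0  1  1  2  3  4  5  6  6  6  6  7
 G  0  1  1  2  3  4  5  6  6  7  7  7
 G  0  1  1  2  3  4  5  6  6  7  7  8
dp[10][11] = 8. One LCS (by backtracking along matches): TGTTTGGG.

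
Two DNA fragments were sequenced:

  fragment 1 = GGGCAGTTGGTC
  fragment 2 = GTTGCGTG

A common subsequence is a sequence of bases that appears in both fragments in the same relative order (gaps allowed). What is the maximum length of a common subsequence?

6

One common subsequence of length 6: G at fragment 1[1]=fragment 2[1], then G at fragment 1[3]=fragment 2[4], then C at fragment 1[4]=fragment 2[5], then G at fragment 1[6]=fragment 2[6], then T at fragment 1[8]=fragment 2[7], then G at fragment 1[10]=fragment 2[8], and the DP table's final entry dp[12][8] is also 6, so no common subsequence is longer.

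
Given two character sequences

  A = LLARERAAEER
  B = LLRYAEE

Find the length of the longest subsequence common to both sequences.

One common subsequence of length 6: L (A #1, B #1), then L (A #2, B #2), then R (A #4, B #3), then A (A #8, B #5), then E (A #9, B #6), then E (A #10, B #7). dp[11][7] = 6 confirms this is the maximum.

6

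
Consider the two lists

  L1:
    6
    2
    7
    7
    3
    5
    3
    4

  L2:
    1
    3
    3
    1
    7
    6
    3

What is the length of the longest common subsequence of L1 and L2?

2

Let dp[i][j] be the LCS length of the first i values of L1 and the first j values of L2. dp[i][j] = dp[i-1][j-1]+1 when the i-th and j-th values match, else max(dp[i-1][j], dp[i][j-1]).
    ·  1  3  3  1  7  6  3
 ·  0  0  0  0  0  0  0  0
 6  0  0  0  0  0  0  1  1
 2  0  0  0  0  0  0  1  1
 7  0  0  0  0  0  1  1  1
 7  0  0  0  0  0  1  1  1
 3  0  0  1  1  1  1  1  2
 5  0  0  1  1  1  1  1  2
 3  0  0  1  2  2  2  2  2
 4  0  0  1  2  2  2  2  2
dp[8][7] = 2. One LCS (by backtracking along matches): 6, 3.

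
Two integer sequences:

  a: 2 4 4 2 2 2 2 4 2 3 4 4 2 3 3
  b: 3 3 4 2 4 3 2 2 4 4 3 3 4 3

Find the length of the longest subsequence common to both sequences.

8

Match 2 at a[1]=b[4], then 4 at a[2]=b[5], then 2 at a[4]=b[7], then 2 at a[5]=b[8], then 4 at a[8]=b[10], then 3 at a[10]=b[12], then 4 at a[12]=b[13], then 3 at a[15]=b[14] — 8 values in the same relative order in both. Since dp[15][14] = 8, nothing longer is possible.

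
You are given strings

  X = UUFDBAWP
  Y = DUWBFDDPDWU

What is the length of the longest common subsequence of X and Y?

Let dp[i][j] be the LCS length of the first i characters of X and the first j characters of Y. dp[i][j] = dp[i-1][j-1]+1 when the i-th and j-th characters match, else max(dp[i-1][j], dp[i][j-1]).
    ·  D  U  W  B  F  D  D  P  D  W  U
 ·  0  0  0  0  0  0  0  0  0  0  0  0
 U  0  0  1  1  1  1  1  1  1  1  1  1
 U  0  0  1  1  1  1  1  1  1  1  1  2
 F  0  0  1  1  1  2  2  2  2  2  2  2
 D  0  1  1  1  1  2  3  3  3  3  3  3
 B  0  1  1  1  2  2  3  3  3  3  3  3
 A  0  1  1  1  2  2  3  3  3  3  3  3
 W  0  1  1  2  2  2  3  3  3  3  4  4
 P  0  1  1  2  2  2  3  3  4  4  4  4
dp[8][11] = 4. One LCS (by backtracking along matches): UFDW.

4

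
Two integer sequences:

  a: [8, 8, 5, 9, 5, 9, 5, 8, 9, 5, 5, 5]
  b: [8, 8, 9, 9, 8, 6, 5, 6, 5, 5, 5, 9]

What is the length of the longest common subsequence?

Taking 8 (a #1, b #1), 8 (a #2, b #2), 9 (a #4, b #3), 9 (a #6, b #4), 5 (a #7, b #7), 5 (a #10, b #9), 5 (a #11, b #10), 5 (a #12, b #11) gives a common subsequence of length 8. The LCS DP gives dp[12][12] = 8, so this is optimal.

8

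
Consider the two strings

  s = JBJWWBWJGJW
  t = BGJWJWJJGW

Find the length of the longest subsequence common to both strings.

Let dp[i][j] be the LCS length of the first i characters of s and the first j characters of t. dp[i][j] = dp[i-1][j-1]+1 when the i-th and j-th characters match, else max(dp[i-1][j], dp[i][j-1]).
    ·  B  G  J  W  J  W  J  J  G  W
 ·  0  0  0  0  0  0  0  0  0  0  0
 J  0  0  0  1  1  1  1  1  1  1  1
 B  0  1  1  1  1  1  1  1  1  1  1
 J  0  1  1  2  2  2  2  2  2  2  2
 W  0  1  1  2  3  3  3  3  3  3  3
 W  0  1  1  2  3  3  4  4  4  4  4
 B  0  1  1  2  3  3  4  4  4  4  4
 W  0  1  1  2  3  3  4  4  4  4  5
 J  0  1  1  2  3  4  4  5  5  5  5
 G  0  1  2  2  3  4  4  5  5  6  6
 J  0  1  2  3  3  4  4  5  6  6  6
 W  0  1  2  3  4  4  5  5  6  6  7
dp[11][10] = 7. One LCS (by backtracking along matches): BJWWJGW.

7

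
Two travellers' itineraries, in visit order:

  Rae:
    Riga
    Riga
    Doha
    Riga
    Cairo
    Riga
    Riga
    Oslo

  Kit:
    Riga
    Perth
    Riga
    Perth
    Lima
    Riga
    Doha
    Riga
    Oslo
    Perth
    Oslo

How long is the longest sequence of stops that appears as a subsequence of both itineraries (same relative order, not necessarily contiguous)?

Taking Riga [1,3], then Riga [2,6], then Doha [3,7], then Riga [4,8], then Oslo [8,11] gives a common subsequence of length 5. The LCS DP gives dp[8][11] = 5, so this is optimal.

5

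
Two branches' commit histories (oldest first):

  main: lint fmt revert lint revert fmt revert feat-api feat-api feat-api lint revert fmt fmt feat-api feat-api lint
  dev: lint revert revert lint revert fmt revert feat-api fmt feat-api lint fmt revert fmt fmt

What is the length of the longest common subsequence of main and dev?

Taking lint (main #1, dev #1), revert (main #3, dev #3), lint (main #4, dev #4), revert (main #5, dev #5), fmt (main #6, dev #6), revert (main #7, dev #7), feat-api (main #8, dev #8), feat-api (main #10, dev #10), lint (main #11, dev #11), revert (main #12, dev #13), fmt (main #13, dev #14), fmt (main #14, dev #15) gives a common subsequence of length 12. Since dp[17][15] = 12, nothing longer is possible.

12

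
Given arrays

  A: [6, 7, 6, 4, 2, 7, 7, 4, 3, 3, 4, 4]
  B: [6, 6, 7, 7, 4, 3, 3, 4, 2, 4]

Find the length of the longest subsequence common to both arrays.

9

Let dp[i][j] be the LCS length of the first i values of A and the first j values of B. dp[i][j] = dp[i-1][j-1]+1 when the i-th and j-th values match, else max(dp[i-1][j], dp[i][j-1]).
    ·  6  6  7  7  4  3  3  4  2  4
 ·  0  0  0  0  0  0  0  0  0  0  0
 6  0  1  1  1  1  1  1  1  1  1  1
 7  0  1  1  2  2  2  2  2  2  2  2
 6  0  1  2  2  2  2  2  2  2  2  2
 4  0  1  2  2  2  3  3  3  3  3  3
 2  0  1  2  2  2  3  3  3  3  4  4
 7  0  1  2  3  3  3  3  3  3  4  4
 7  0  1  2  3  4  4  4  4  4  4  4
 4  0  1  2  3  4  5  5  5  5  5  5
 3  0  1  2  3  4  5  6  6  6  6  6
 3  0  1  2  3  4  5  6  7  7  7  7
 4  0  1  2  3  4  5  6  7  8  8  8
 4  0  1  2  3  4  5  6  7  8  8  9
dp[12][10] = 9. One LCS (by backtracking along matches): 6, 6, 7, 7, 4, 3, 3, 4, 4.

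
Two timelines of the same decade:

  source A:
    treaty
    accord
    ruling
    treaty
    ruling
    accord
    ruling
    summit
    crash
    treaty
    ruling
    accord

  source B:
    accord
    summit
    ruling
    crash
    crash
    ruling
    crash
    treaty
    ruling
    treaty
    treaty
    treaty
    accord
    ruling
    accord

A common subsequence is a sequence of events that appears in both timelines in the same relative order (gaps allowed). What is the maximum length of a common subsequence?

7

Taking accord (source A #2, source B #1), then ruling (source A #3, source B #6), then treaty (source A #4, source B #8), then ruling (source A #5, source B #9), then accord (source A #6, source B #13), then ruling (source A #11, source B #14), then accord (source A #12, source B #15) gives a common subsequence of length 7. The LCS DP gives dp[12][15] = 7, so this is optimal.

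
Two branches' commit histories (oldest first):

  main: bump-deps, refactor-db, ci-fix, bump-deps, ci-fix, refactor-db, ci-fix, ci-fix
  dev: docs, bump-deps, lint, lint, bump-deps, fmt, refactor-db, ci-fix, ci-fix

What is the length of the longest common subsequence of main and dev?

5

Taking bump-deps (main #1, dev #2), bump-deps (main #4, dev #5), refactor-db (main #6, dev #7), ci-fix (main #7, dev #8), ci-fix (main #8, dev #9) gives a common subsequence of length 5. The LCS DP gives dp[8][9] = 5, so this is optimal.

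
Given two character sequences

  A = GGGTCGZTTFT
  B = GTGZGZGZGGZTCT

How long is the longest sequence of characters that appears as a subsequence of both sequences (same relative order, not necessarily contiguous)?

Match G [1,5], G [2,7], G [3,9], G [6,10], Z [7,11], T [8,12], T [11,14] — 7 characters in the same relative order in both. dp[11][14] = 7 confirms this is the maximum.

7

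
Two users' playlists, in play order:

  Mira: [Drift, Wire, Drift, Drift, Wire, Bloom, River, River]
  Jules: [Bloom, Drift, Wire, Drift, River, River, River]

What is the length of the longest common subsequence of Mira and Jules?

Match Drift (Mira #1, Jules #2) → Wire (Mira #2, Jules #3) → Drift (Mira #3, Jules #4) → River (Mira #7, Jules #6) → River (Mira #8, Jules #7) — 5 songs in the same relative order in both. Since dp[8][7] = 5, nothing longer is possible.

5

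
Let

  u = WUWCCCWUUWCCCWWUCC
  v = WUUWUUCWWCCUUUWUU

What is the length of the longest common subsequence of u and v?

Match W [1,1], then U [2,3], then W [3,4], then C [4,7], then C [5,10], then C [6,11], then U [8,13], then U [9,14], then W [10,15], then U [16,17] — 10 characters in the same relative order in both. Since dp[18][17] = 10, nothing longer is possible.

10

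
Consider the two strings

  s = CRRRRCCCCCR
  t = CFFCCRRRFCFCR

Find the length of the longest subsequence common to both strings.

7

Let dp[i][j] be the LCS length of the first i characters of s and the first j characters of t. dp[i][j] = dp[i-1][j-1]+1 when the i-th and j-th characters match, else max(dp[i-1][j], dp[i][j-1]).
    ·  C  F  F  C  C  R  R  R  F  C  F  C  R
 ·  0  0  0  0  0  0  0  0  0  0  0  0  0  0
 C  0  1  1  1  1  1  1  1  1  1  1  1  1  1
 R  0  1  1  1  1  1  2  2  2  2  2  2  2  2
 R  0  1  1  1  1  1  2  3  3  3  3  3  3  3
 R  0  1  1  1  1  1  2  3  4  4  4  4  4  4
 R  0  1  1  1  1  1  2  3  4  4  4  4  4  5
 C  0  1  1  1  2  2  2  3  4  4  5  5  5  5
 C  0  1  1  1  2  3  3  3  4  4  5  5  6  6
 C  0  1  1  1  2  3  3  3  4  4  5  5  6  6
 C  0  1  1  1  2  3  3  3  4  4  5  5  6  6
 C  0  1  1  1  2  3  3  3  4  4  5  5  6  6
 R  0  1  1  1  2  3  4  4  4  4  5  5  6  7
dp[11][13] = 7. One LCS (by backtracking along matches): CRRRCCR.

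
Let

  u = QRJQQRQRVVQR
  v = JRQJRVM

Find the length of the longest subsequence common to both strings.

Pick J at u[3]=v[1] → R at u[6]=v[2] → Q at u[7]=v[3] → R at u[8]=v[5] → V at u[9]=v[6]; all 5 characters appear in both, in order. Since dp[12][7] = 5, nothing longer is possible.

5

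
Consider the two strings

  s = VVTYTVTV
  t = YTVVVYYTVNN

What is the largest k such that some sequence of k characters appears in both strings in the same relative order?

5

Let dp[i][j] be the LCS length of the first i characters of s and the first j characters of t. dp[i][j] = dp[i-1][j-1]+1 when the i-th and j-th characters match, else max(dp[i-1][j], dp[i][j-1]).
    ·  Y  T  V  V  V  Y  Y  T  V  N  N
 ·  0  0  0  0  0  0  0  0  0  0  0  0
 V  0  0  0  1  1  1  1  1  1  1  1  1
 V  0  0  0  1  2  2  2  2  2  2  2  2
 T  0  0  1  1  2  2  2  2  3  3  3  3
 Y  0  1  1  1  2  2  3  3  3  3  3  3
 T  0  1  2  2  2  2  3  3  4  4  4  4
 V  0  1  2  3  3  3  3  3  4  5  5  5
 T  0  1  2  3  3  3  3  3  4  5  5  5
 V  0  1  2  3  4  4  4  4  4  5  5  5
dp[8][11] = 5. One LCS (by backtracking along matches): VVYTV.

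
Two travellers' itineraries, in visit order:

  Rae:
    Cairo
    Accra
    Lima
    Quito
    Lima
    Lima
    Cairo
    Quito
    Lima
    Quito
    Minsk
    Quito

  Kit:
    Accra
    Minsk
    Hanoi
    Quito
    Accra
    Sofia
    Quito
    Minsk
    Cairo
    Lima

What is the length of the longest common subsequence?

Taking Accra (Rae #2, Kit #5), then Quito (Rae #4, Kit #7), then Cairo (Rae #7, Kit #9), then Lima (Rae #9, Kit #10) gives a common subsequence of length 4, and the DP table's final entry dp[12][10] is also 4, so no common subsequence is longer.

4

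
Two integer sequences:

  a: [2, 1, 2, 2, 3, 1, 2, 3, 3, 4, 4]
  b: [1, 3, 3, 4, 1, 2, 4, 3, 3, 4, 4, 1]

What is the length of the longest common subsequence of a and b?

Pick 1 at a[2]=b[1], 3 at a[5]=b[3], 1 at a[6]=b[5], 2 at a[7]=b[6], 3 at a[8]=b[8], 3 at a[9]=b[9], 4 at a[10]=b[10], 4 at a[11]=b[11]; all 8 values appear in both, in order. Since dp[11][12] = 8, nothing longer is possible.

8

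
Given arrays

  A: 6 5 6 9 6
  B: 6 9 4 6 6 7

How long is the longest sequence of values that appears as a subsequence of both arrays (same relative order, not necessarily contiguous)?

3

One common subsequence of length 3: 6 (A #1, B #1) → 6 (A #3, B #4) → 6 (A #5, B #5). Since dp[5][6] = 3, nothing longer is possible.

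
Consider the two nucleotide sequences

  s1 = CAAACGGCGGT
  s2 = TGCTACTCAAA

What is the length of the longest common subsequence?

Let dp[i][j] be the LCS length of the first i bases of s1 and the first j bases of s2. dp[i][j] = dp[i-1][j-1]+1 when the i-th and j-th bases match, else max(dp[i-1][j], dp[i][j-1]).
    ·  T  G  C  T  A  C  T  C  A  A  A
 ·  0  0  0  0  0  0  0  0  0  0  0  0
 C  0  0  0  1  1  1  1  1  1  1  1  1
 A  0  0  0  1  1  2  2  2  2  2  2  2
 A  0  0  0  1  1  2  2  2  2  3  3  3
 A  0  0  0  1  1  2  2  2  2  3  4  4
 C  0  0  0  1  1  2  3  3  3  3  4  4
 G  0  0  1  1  1  2  3  3  3  3  4  4
 G  0  0  1  1  1  2  3  3  3  3  4  4
 C  0  0  1  2  2  2  3  3  4  4  4  4
 G  0  0  1  2  2  2  3  3  4  4  4  4
 G  0  0  1  2  2  2  3  3  4  4  4  4
 T  0  1  1  2  3  3  3  4  4  4  4  4
dp[11][11] = 4. One LCS (by backtracking along matches): CAAA.

4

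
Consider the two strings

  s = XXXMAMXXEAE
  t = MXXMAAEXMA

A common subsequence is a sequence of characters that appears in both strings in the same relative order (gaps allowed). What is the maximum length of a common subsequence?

6

One common subsequence of length 6: X (s #2, t #2); then X (s #3, t #3); then M (s #4, t #4); then A (s #5, t #6); then M (s #6, t #9); then A (s #10, t #10). dp[11][10] = 6 confirms this is the maximum.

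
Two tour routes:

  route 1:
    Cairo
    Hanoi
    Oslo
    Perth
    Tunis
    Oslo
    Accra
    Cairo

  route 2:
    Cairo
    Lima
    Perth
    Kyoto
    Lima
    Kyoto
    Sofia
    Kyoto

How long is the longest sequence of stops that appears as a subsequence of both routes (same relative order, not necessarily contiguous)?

2

Pick Cairo at route 1[1]=route 2[1] → Perth at route 1[4]=route 2[3]; all 2 stops appear in both, in order. The LCS DP gives dp[8][8] = 2, so this is optimal.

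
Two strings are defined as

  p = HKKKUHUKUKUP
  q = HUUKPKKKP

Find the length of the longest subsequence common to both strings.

6

One common subsequence of length 6: H [1,1]; then K [2,4]; then K [4,6]; then K [8,7]; then K [10,8]; then P [12,9]. Since dp[12][9] = 6, nothing longer is possible.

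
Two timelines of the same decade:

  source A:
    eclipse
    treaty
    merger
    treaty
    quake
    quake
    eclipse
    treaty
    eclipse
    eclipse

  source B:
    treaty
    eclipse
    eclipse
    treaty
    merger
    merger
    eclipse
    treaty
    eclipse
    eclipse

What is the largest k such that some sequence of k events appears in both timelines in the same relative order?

7

One common subsequence of length 7: eclipse [1,3], treaty [2,4], merger [3,6], eclipse [7,7], treaty [8,8], eclipse [9,9], eclipse [10,10], and the DP table's final entry dp[10][10] is also 7, so no common subsequence is longer.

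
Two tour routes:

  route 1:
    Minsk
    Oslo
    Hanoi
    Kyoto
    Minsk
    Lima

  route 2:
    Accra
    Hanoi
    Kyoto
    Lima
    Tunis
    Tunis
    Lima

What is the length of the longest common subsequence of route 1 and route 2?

Pick Hanoi [3,2], then Kyoto [4,3], then Lima [6,7]; all 3 stops appear in both, in order. The LCS DP gives dp[6][7] = 3, so this is optimal.

3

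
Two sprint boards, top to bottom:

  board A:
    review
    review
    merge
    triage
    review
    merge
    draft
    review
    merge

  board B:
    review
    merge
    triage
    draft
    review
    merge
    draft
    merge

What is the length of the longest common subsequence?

One common subsequence of length 7: review [2,1]; then merge [3,2]; then triage [4,3]; then review [5,5]; then merge [6,6]; then draft [7,7]; then merge [9,8]. Since dp[9][8] = 7, nothing longer is possible.

7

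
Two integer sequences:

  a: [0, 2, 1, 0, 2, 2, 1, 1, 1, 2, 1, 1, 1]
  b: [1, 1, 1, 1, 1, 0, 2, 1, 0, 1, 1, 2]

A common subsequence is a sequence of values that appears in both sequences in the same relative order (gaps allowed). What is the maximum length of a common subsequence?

8

Taking 1 [3,2]; then 1 [7,3]; then 1 [8,4]; then 1 [9,5]; then 2 [10,7]; then 1 [11,8]; then 1 [12,10]; then 1 [13,11] gives a common subsequence of length 8. The LCS DP gives dp[13][12] = 8, so this is optimal.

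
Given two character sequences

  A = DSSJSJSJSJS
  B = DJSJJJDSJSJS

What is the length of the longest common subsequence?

Let dp[i][j] be the LCS length of the first i characters of A and the first j characters of B. dp[i][j] = dp[i-1][j-1]+1 when the i-th and j-th characters match, else max(dp[i-1][j], dp[i][j-1]).
    ·  D  J  S  J  J  J  D  S  J  S  J  S
 ·  0  0  0  0  0  0  0  0  0  0  0  0  0
 D  0  1  1  1  1  1  1  1  1  1  1  1  1
 S  0  1  1  2  2  2  2  2  2  2  2  2  2
 S  0  1  1  2  2  2  2  2  3  3  3  3  3
 J  0  1  2  2  3  3  3  3  3  4  4  4  4
 S  0  1  2  3  3  3  3  3  4  4  5  5  5
 J  0  1  2  3  4  4  4  4  4  5  5  6  6
 S  0  1  2  3  4  4  4  4  5  5  6  6  7
 J  0  1  2  3  4  5  5  5  5  6  6  7  7
 S  0  1  2  3  4  5  5  5  6  6  7  7  8
 J  0  1  2  3  4  5  6  6  6  7  7  8  8
 S  0  1  2  3  4  5  6  6  7  7  8  8  9
dp[11][12] = 9. One LCS (by backtracking along matches): DSJJSJSJS.

9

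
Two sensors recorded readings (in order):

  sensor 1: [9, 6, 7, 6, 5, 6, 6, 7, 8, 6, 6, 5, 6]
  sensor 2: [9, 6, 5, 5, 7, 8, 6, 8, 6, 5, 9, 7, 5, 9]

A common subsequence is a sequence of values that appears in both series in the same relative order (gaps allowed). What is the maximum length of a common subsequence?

Match 9 at sensor 1[1]=sensor 2[1], 6 at sensor 1[2]=sensor 2[2], 5 at sensor 1[5]=sensor 2[4], 7 at sensor 1[8]=sensor 2[5], 8 at sensor 1[9]=sensor 2[6], 6 at sensor 1[10]=sensor 2[7], 6 at sensor 1[11]=sensor 2[9], 5 at sensor 1[12]=sensor 2[13] — 8 values in the same relative order in both. Since dp[13][14] = 8, nothing longer is possible.

8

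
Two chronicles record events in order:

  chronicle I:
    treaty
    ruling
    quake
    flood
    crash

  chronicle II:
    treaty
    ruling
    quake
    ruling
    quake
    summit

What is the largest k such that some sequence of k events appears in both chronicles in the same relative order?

Match treaty [1,1], ruling [2,4], quake [3,5] — 3 events in the same relative order in both. Since dp[5][6] = 3, nothing longer is possible.

3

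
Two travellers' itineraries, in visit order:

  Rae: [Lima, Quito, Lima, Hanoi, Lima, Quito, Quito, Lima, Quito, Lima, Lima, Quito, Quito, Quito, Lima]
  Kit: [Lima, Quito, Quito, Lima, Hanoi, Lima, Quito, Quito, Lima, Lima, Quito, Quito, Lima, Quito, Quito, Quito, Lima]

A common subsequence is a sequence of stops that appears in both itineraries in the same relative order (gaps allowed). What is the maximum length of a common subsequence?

14

Taking Lima [1,1] → Quito [2,3] → Lima [3,4] → Hanoi [4,5] → Lima [5,6] → Quito [6,7] → Quito [7,8] → Lima [8,10] → Quito [9,12] → Lima [11,13] → Quito [12,14] → Quito [13,15] → Quito [14,16] → Lima [15,17] gives a common subsequence of length 14. Since dp[15][17] = 14, nothing longer is possible.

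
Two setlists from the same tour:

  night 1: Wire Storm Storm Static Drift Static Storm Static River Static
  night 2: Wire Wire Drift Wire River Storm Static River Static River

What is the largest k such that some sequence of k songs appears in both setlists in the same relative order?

6

Match Wire (night 1 #1, night 2 #2) → Drift (night 1 #5, night 2 #3) → Storm (night 1 #7, night 2 #6) → Static (night 1 #8, night 2 #7) → River (night 1 #9, night 2 #8) → Static (night 1 #10, night 2 #9) — 6 songs in the same relative order in both. The LCS DP gives dp[10][10] = 6, so this is optimal.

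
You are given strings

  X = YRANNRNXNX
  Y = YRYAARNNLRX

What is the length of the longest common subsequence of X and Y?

One common subsequence of length 7: Y at X[1]=Y[1] → R at X[2]=Y[2] → A at X[3]=Y[5] → N at X[4]=Y[7] → N at X[5]=Y[8] → R at X[6]=Y[10] → X at X[10]=Y[11]. The LCS DP gives dp[10][11] = 7, so this is optimal.

7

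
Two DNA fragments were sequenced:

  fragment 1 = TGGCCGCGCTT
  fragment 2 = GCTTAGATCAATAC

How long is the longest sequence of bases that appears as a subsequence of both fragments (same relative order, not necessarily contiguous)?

5

One common subsequence of length 5: G (fragment 1 #3, fragment 2 #1); then C (fragment 1 #4, fragment 2 #2); then G (fragment 1 #6, fragment 2 #6); then C (fragment 1 #7, fragment 2 #9); then C (fragment 1 #9, fragment 2 #14). dp[11][14] = 5 confirms this is the maximum.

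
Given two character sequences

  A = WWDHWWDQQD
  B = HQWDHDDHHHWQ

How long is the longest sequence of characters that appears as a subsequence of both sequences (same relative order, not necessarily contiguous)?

Match W at A[1]=B[3] → D at A[3]=B[7] → H at A[4]=B[10] → W at A[6]=B[11] → Q at A[9]=B[12] — 5 characters in the same relative order in both. dp[10][12] = 5 confirms this is the maximum.

5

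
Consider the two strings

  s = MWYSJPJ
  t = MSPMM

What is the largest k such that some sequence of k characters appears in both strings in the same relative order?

Match M [1,1] → S [4,2] → P [6,3] — 3 characters in the same relative order in both, and the DP table's final entry dp[7][5] is also 3, so no common subsequence is longer.

3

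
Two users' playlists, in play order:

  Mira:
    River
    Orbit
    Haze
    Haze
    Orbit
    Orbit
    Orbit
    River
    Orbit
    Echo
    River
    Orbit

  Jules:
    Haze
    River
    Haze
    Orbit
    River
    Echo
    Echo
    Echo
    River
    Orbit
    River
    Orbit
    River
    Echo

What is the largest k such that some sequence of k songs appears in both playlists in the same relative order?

7

Pick River [1,2], then Haze [4,3], then Orbit [5,4], then Orbit [6,10], then Orbit [7,12], then River [8,13], then Echo [10,14]; all 7 songs appear in both, in order. dp[12][14] = 7 confirms this is the maximum.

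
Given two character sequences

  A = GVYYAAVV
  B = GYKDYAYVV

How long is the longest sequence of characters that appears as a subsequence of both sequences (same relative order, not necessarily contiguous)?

Match G at A[1]=B[1], then Y at A[3]=B[2], then Y at A[4]=B[5], then A at A[5]=B[6], then V at A[7]=B[8], then V at A[8]=B[9] — 6 characters in the same relative order in both, and the DP table's final entry dp[8][9] is also 6, so no common subsequence is longer.

6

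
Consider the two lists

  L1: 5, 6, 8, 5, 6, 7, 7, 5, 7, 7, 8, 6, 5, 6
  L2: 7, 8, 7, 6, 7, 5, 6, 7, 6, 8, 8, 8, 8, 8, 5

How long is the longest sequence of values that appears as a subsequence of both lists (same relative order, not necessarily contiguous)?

Match 8 (L1 #3, L2 #2), then 6 (L1 #5, L2 #4), then 7 (L1 #7, L2 #5), then 5 (L1 #8, L2 #6), then 7 (L1 #9, L2 #8), then 8 (L1 #11, L2 #14), then 5 (L1 #13, L2 #15) — 7 values in the same relative order in both. dp[14][15] = 7 confirms this is the maximum.

7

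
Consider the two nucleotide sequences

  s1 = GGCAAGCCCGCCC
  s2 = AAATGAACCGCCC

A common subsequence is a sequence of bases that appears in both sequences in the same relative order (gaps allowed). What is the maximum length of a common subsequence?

Match G [2,5]; then A [4,6]; then A [5,7]; then C [8,8]; then C [9,9]; then G [10,10]; then C [11,11]; then C [12,12]; then C [13,13] — 9 bases in the same relative order in both. Since dp[13][13] = 9, nothing longer is possible.

9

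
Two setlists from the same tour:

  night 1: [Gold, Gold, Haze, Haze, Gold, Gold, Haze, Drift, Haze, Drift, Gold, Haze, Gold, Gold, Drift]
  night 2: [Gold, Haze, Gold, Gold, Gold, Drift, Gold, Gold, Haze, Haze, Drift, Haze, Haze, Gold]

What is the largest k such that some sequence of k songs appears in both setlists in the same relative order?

Taking Gold at night 1[1]=night 2[4], then Gold at night 1[2]=night 2[5], then Gold at night 1[5]=night 2[7], then Gold at night 1[6]=night 2[8], then Haze at night 1[7]=night 2[10], then Drift at night 1[8]=night 2[11], then Haze at night 1[9]=night 2[12], then Haze at night 1[12]=night 2[13], then Gold at night 1[14]=night 2[14] gives a common subsequence of length 9. dp[15][14] = 9 confirms this is the maximum.

9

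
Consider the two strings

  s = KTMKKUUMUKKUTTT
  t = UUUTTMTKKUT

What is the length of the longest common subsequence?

Pick U [6,2], then U [7,3], then M [8,6], then K [10,8], then K [11,9], then U [12,10], then T [15,11]; all 7 characters appear in both, in order. The LCS DP gives dp[15][11] = 7, so this is optimal.

7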